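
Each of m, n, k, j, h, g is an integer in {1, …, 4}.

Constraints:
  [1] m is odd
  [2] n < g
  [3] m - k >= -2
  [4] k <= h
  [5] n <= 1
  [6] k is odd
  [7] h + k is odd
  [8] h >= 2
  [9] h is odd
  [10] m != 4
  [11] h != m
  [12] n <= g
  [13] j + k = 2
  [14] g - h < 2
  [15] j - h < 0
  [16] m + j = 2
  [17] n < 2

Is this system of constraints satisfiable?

Unsatisfiable

Constraint 9 makes h odd and constraint 6 makes k odd, so h + k must be even. Constraint 7 says h + k is odd — contradiction.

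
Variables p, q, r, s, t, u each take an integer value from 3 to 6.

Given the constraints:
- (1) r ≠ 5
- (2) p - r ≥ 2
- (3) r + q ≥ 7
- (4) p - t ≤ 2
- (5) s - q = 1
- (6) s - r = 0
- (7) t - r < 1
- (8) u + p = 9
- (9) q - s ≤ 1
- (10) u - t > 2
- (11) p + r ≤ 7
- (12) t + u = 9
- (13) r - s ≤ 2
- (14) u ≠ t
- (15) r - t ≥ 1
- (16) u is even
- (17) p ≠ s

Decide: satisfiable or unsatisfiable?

Constraints 2, 4, and 15 give r − t ≥ 1, t − p ≥ -2, p − r ≥ 2.
Adding all 3 inequalities: the left sides telescope to 0, and the right sides sum to 1 + (-2) + 2 = 1. So 0 ≥ 1, which is false.

Unsatisfiable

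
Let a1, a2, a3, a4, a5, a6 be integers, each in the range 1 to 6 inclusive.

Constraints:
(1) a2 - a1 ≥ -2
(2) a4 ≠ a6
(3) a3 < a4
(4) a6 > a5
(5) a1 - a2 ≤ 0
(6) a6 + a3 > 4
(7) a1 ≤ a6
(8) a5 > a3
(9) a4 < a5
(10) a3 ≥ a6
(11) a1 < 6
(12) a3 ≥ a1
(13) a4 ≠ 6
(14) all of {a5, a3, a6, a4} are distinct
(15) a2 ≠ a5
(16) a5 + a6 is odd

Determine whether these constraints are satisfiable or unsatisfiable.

Constraints 3, 4, 9, and 10 give a4 < a5, a5 < a6, a6 ≤ a3, a3 < a4. Chaining: a4 < a5 < a6 ≤ a3 < a4, which forces a4 < a4 — impossible.

Unsatisfiable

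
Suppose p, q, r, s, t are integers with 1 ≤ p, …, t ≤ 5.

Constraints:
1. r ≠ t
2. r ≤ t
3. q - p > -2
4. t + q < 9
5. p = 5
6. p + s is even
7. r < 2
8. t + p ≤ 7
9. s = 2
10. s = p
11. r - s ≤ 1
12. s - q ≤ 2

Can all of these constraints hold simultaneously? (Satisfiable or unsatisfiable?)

Constraint 9 fixes s = 2 and constraint 5 fixes p = 5, but constraint 10 requires s = p. Since 2 ≠ 5, contradiction.

Unsatisfiable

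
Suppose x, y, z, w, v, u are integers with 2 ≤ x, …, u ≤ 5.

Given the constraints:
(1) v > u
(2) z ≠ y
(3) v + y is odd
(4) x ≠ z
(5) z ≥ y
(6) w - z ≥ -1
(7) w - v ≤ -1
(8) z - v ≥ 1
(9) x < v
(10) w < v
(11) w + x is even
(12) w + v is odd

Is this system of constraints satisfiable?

Constraints 6, 7, and 8 give z − v ≥ 1, v − w ≥ 1, w − z ≥ -1.
Adding all 3 inequalities: the left sides telescope to 0, and the right sides sum to 1 + 1 + (-1) = 1. So 0 ≥ 1, which is false.

Unsatisfiable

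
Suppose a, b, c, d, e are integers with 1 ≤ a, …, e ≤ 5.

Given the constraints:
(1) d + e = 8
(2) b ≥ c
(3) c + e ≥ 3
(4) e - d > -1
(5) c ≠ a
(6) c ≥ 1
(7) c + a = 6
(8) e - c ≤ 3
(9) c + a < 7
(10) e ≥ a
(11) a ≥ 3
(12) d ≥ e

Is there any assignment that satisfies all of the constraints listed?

Satisfiable

Try a = 4, b = 4, c = 2, d = 4, e = 4.
Check constraint 1: d + e = 8; constraint 3: c + e = 6. The remaining constraints are straightforward to verify.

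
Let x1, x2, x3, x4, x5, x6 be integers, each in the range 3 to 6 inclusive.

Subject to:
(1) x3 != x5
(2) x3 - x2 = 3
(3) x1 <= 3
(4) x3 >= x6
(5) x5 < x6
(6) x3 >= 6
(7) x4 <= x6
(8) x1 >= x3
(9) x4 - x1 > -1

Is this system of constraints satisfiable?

From constraint 6: x3 ≥ 6. From constraints 3 and 8: x3 ≤ x1 and x1 ≤ 3, so x3 ≤ 3. But 3 < 6, so no value of x3 works.

Unsatisfiable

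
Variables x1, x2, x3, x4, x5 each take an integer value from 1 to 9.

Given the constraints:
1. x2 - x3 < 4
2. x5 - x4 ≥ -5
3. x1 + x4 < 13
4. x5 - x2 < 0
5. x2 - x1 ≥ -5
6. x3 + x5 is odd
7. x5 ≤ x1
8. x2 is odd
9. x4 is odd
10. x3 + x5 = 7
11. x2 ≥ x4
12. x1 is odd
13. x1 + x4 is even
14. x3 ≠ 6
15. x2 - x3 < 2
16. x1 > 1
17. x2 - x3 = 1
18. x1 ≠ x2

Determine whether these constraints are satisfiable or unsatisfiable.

Satisfiable

Try x1 = 7, x2 = 5, x3 = 4, x4 = 5, x5 = 3.
Check constraint 1: x2 - x3 = 1; constraint 2: x5 - x4 = -2. The remaining constraints are straightforward to verify.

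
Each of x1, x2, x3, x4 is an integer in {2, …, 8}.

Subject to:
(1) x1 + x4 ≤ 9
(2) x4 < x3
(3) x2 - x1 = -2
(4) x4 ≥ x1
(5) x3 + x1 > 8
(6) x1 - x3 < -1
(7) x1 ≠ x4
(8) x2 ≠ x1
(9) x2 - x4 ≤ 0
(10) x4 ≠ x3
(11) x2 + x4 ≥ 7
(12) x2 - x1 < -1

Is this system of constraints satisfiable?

Satisfiable

Take x1 = 4, x2 = 2, x3 = 7, x4 = 5. Then constraint 1: x1 + x4 = 9; constraint 3: x2 - x1 = -2; constraint 5: x3 + x1 = 11, and every other listed constraint is also met.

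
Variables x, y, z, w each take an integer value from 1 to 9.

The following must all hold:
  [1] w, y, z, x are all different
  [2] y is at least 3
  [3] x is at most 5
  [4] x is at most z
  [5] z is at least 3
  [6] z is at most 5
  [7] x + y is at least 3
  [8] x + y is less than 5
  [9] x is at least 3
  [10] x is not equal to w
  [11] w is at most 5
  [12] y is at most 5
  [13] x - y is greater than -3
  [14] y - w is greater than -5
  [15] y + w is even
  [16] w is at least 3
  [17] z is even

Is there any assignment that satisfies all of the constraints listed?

Constraints 2, 3, 5, 6, 9, 11, 12, and 16 confine each of w, y, z, x to the 3 values {3, …, 5}.
Constraint 1 requires all 4 of them to be distinct, but only 3 values are available — impossible by the pigeonhole principle.

Unsatisfiable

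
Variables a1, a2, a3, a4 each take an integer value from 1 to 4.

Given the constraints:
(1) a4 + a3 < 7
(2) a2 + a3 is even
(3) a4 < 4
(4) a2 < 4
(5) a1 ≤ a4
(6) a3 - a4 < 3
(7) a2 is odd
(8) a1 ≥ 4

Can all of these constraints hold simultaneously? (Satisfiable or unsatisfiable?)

Unsatisfiable

From constraints 5 and 8: a4 ≥ a1 and a1 ≥ 4, so a4 ≥ 4. From constraint 3: a4 ≤ 3. But 3 < 4, so no value of a4 works.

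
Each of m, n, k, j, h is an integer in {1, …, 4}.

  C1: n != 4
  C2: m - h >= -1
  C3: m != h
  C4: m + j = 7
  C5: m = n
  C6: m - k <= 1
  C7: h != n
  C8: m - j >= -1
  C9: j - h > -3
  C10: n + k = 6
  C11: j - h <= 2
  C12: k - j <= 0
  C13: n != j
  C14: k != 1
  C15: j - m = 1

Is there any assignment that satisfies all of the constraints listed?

Satisfiable

The assignment m = 3, n = 3, k = 3, j = 4, h = 4 works:
  constraint 2 holds since m - h = -1.
  constraint 4 holds since m + j = 7.
The rest check out directly.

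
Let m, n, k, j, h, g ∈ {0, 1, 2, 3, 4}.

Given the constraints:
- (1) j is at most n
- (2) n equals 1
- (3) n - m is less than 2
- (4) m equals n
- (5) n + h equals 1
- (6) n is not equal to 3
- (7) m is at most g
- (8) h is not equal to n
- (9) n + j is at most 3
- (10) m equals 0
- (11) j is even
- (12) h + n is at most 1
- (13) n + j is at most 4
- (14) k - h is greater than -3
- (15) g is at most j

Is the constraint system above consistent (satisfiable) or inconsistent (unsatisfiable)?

Constraint 10 fixes m = 0 and constraint 2 fixes n = 1, but constraint 4 requires m = n. Since 0 ≠ 1, contradiction.

Unsatisfiable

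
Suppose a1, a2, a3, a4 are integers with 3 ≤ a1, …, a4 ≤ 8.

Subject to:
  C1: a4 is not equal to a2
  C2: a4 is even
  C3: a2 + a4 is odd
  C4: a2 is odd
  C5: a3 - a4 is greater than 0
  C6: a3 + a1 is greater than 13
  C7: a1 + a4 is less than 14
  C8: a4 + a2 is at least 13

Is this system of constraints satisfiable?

One satisfying assignment is a1 = 6, a2 = 7, a3 = 8, a4 = 6.
For the less obvious constraints — constraint 5: a3 - a4 = 2; constraint 6: a3 + a1 = 14 — and the others hold by inspection.

Satisfiable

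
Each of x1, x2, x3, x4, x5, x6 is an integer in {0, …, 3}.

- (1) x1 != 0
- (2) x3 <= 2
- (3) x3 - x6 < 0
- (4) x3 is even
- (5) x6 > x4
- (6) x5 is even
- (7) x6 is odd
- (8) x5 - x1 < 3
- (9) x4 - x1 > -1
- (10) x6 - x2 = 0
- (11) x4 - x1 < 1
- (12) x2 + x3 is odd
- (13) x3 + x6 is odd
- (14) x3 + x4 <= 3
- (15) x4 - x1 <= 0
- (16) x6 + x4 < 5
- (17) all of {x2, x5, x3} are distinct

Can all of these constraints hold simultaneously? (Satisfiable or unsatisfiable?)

Satisfiable

Take x1 = 1, x2 = 3, x3 = 0, x4 = 1, x5 = 2, x6 = 3. Then constraint 3: x3 - x6 = -3; constraint 8: x5 - x1 = 1; constraint 9: x4 - x1 = 0, and every other listed constraint is also met.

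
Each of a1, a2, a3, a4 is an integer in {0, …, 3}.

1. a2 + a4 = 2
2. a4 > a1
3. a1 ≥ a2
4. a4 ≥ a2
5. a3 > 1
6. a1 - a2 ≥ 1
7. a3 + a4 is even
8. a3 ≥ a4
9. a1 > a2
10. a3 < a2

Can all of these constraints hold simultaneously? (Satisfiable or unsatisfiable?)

Constraints 2, 8, 9, and 10 give a4 ≤ a3, a3 < a2, a2 < a1, a1 < a4. Chaining: a4 ≤ a3 < a2 < a1 < a4, which forces a4 < a4 — impossible.

Unsatisfiable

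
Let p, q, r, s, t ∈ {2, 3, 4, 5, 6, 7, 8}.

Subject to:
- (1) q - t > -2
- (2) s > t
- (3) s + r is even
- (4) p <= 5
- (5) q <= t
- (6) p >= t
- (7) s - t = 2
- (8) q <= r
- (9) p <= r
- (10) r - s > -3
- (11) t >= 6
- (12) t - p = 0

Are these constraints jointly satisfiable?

Unsatisfiable

From constraints 6 and 11: p ≥ t and t ≥ 6, so p ≥ 6. From constraint 4: p ≤ 5. But 5 < 6, so no value of p works.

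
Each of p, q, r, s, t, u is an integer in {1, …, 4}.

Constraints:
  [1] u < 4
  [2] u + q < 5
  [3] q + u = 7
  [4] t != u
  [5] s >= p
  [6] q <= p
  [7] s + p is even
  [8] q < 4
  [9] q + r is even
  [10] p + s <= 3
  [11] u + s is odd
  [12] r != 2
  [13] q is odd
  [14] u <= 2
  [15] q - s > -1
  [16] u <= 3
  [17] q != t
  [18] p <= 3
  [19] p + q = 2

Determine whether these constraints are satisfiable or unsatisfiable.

Unsatisfiable

From constraints 6 and 18: q ≤ p ≤ 3. From constraint 14: u ≤ 2. Hence q + u ≤ 5. But constraint 3 requires q + u = 7, and 7 > 5. Contradiction.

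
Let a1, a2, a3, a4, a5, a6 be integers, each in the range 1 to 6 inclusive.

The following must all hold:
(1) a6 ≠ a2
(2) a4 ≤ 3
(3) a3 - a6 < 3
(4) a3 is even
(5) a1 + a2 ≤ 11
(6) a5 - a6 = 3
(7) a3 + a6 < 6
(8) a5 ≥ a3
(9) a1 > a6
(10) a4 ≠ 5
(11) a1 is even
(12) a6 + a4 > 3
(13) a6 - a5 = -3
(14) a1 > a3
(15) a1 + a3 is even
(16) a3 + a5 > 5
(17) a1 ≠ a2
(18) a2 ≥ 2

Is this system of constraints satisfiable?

Take a1 = 6, a2 = 3, a3 = 2, a4 = 2, a5 = 5, a6 = 2. Then constraint 3: a3 - a6 = 0; constraint 5: a1 + a2 = 9; constraint 6: a5 - a6 = 3, and every other listed constraint is also met.

Satisfiable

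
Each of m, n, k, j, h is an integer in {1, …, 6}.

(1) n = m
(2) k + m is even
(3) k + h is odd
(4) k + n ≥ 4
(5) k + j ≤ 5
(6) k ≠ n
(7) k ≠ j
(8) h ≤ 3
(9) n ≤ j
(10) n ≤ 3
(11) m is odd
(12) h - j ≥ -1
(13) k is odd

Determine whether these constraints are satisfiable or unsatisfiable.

Satisfiable

One satisfying assignment is m = 1, n = 1, k = 3, j = 2, h = 2.
For the less obvious constraints — constraint 4: k + n = 4; constraint 5: k + j = 5; constraint 12: h - j = 0 — and the others hold by inspection.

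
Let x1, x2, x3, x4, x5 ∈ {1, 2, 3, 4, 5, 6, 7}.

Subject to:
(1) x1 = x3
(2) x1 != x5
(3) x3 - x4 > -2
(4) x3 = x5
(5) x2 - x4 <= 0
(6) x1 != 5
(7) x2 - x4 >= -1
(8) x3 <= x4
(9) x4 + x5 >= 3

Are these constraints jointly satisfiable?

Unsatisfiable

From constraints 1 and 4, x1 = x3 = x5, so x1 = x5. But constraint 2 says x1 ≠ x5. Contradiction.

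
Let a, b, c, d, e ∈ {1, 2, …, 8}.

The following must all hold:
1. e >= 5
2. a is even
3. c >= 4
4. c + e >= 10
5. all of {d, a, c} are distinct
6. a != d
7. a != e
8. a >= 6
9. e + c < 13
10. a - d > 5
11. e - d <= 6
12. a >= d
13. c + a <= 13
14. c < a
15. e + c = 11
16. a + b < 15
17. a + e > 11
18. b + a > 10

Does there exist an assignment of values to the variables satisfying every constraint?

Satisfiable

The assignment a = 8, b = 4, c = 5, d = 2, e = 6 works:
  constraint 4 holds since c + e = 11.
  constraint 9 holds since e + c = 11.
The rest check out directly.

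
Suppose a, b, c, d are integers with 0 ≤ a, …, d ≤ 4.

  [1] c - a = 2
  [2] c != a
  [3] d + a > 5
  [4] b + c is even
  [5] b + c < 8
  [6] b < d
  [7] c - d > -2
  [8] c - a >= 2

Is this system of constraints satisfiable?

Try a = 2, b = 2, c = 4, d = 4.
Check constraint 1: c - a = 2; constraint 3: d + a = 6; constraint 5: b + c = 6. The remaining constraints are straightforward to verify.

Satisfiable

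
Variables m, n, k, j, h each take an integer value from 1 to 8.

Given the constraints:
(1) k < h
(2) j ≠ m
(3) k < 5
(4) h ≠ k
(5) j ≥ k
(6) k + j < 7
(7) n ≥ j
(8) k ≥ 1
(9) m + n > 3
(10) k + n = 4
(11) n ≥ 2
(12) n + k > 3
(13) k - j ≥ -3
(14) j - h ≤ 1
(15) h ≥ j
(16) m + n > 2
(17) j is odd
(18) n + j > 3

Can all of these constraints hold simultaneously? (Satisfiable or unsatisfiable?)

Try m = 1, n = 3, k = 1, j = 3, h = 3.
Check constraint 6: k + j = 4; constraint 9: m + n = 4. The remaining constraints are straightforward to verify.

Satisfiable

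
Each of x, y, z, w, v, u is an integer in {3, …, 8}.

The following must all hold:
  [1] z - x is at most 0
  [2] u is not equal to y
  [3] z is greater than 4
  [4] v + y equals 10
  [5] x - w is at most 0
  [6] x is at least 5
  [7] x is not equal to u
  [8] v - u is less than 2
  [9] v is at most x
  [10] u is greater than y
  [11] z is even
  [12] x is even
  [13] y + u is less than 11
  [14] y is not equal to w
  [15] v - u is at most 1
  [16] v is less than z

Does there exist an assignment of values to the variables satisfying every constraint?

Try x = 8, y = 3, z = 8, w = 8, v = 7, u = 7.
Check constraint 1: z - x = 0; constraint 4: v + y = 10. The remaining constraints are straightforward to verify.

Satisfiable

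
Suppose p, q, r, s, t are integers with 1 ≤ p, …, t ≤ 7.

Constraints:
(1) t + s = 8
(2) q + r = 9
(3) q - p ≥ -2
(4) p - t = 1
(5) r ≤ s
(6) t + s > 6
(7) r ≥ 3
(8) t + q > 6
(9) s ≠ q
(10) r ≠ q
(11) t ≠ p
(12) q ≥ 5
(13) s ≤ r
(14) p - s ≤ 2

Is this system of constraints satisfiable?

Setting (p, q, r, s, t) = (5, 5, 4, 4, 4) satisfies everything: constraint 1: t + s = 8; constraint 2: q + r = 9, and the others follow.

Satisfiable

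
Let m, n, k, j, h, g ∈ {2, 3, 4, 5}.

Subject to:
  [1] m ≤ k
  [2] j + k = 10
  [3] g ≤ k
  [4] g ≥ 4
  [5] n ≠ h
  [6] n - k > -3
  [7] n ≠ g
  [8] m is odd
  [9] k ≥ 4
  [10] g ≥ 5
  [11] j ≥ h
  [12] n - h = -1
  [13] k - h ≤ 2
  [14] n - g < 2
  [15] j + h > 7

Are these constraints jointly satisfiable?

One satisfying assignment is m = 5, n = 4, k = 5, j = 5, h = 5, g = 5.
For the less obvious constraints — constraint 2: j + k = 10; constraint 6: n - k = -1; constraint 12: n - h = -1 — and the others hold by inspection.

Satisfiable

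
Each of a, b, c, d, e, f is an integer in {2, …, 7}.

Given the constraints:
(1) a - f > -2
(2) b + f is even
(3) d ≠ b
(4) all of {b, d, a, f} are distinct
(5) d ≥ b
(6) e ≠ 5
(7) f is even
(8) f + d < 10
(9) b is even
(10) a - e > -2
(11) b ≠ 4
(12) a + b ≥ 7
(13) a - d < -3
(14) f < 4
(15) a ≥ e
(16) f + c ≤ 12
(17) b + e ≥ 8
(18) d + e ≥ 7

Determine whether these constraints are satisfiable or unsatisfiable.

Take a = 3, b = 6, c = 7, d = 7, e = 2, f = 2. Then constraint 1: a - f = 1; constraint 8: f + d = 9; constraint 10: a - e = 1, and every other listed constraint is also met.

Satisfiable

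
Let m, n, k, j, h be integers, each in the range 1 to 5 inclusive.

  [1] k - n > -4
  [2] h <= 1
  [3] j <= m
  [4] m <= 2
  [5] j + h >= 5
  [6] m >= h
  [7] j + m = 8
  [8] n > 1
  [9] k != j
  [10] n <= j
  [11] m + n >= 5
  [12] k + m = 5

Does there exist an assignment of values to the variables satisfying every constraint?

Unsatisfiable

From constraints 3 and 4: j ≤ m ≤ 2. From constraint 2: h ≤ 1. Hence j + h ≤ 3. But constraint 5 requires j + h ≥ 5, and 5 > 3. Contradiction.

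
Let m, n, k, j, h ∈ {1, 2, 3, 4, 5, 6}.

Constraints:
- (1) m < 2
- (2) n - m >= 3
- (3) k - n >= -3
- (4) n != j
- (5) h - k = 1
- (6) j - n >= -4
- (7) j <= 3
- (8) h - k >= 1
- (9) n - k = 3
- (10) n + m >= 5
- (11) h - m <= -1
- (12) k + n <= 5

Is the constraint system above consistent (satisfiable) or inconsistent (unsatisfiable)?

Constraints 2, 3, 8, and 11 give n − m ≥ 3, m − h ≥ 1, h − k ≥ 1, k − n ≥ -3.
Adding all 4 inequalities: the left sides telescope to 0, and the right sides sum to 3 + 1 + 1 + (-3) = 2. So 0 ≥ 2, which is false.

Unsatisfiable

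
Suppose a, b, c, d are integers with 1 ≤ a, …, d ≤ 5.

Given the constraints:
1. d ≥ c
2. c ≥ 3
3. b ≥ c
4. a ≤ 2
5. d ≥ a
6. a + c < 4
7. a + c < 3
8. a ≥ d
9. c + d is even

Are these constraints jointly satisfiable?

Unsatisfiable

From constraints 1 and 2: d ≥ c and c ≥ 3, so d ≥ 3. From constraints 4 and 8: d ≤ a and a ≤ 2, so d ≤ 2. But 2 < 3, so no value of d works.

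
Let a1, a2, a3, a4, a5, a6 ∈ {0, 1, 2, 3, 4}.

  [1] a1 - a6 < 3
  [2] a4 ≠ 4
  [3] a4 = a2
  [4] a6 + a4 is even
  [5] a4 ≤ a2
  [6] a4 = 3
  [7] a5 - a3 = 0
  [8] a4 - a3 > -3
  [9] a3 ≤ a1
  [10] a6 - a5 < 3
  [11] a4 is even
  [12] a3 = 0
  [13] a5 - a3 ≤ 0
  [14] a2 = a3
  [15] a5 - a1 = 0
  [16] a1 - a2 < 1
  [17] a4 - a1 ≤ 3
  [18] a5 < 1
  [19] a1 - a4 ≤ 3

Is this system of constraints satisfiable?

Unsatisfiable

Constraint 6 fixes a4 = 3 and constraint 12 fixes a3 = 0. Constraints 3 and 14 give a4 = a2 = a3, so a4 = a3. But 3 ≠ 0 — contradiction.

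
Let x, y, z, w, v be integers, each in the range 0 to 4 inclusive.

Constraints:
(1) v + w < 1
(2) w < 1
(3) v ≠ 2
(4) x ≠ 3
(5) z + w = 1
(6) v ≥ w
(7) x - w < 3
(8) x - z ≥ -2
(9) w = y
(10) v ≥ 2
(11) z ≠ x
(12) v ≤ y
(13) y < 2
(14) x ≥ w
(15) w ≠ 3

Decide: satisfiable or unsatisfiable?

From constraints 10 and 12: y ≥ v and v ≥ 2, so y ≥ 2. From constraint 13: y ≤ 1. But 1 < 2, so no value of y works.

Unsatisfiable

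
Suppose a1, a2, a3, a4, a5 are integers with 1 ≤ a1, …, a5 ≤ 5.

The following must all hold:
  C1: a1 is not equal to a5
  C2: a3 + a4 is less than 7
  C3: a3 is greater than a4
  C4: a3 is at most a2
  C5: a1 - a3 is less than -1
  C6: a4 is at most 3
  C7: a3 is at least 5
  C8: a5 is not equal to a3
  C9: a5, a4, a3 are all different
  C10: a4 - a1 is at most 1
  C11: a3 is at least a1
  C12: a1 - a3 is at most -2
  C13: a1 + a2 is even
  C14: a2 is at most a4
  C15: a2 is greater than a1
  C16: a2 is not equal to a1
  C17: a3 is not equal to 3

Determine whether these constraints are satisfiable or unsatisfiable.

Unsatisfiable

From constraints 4 and 7: a2 ≥ a3 and a3 ≥ 5, so a2 ≥ 5. From constraints 6 and 14: a2 ≤ a4 and a4 ≤ 3, so a2 ≤ 3. But 3 < 5, so no value of a2 works.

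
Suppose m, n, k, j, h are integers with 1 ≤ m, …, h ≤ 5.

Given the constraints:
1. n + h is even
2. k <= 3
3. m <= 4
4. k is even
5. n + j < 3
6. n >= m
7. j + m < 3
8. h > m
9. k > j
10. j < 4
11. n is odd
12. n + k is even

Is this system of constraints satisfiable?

Constraint 11 makes n odd and constraint 4 makes k even, so n + k must be odd. Constraint 12 says n + k is even — contradiction.

Unsatisfiable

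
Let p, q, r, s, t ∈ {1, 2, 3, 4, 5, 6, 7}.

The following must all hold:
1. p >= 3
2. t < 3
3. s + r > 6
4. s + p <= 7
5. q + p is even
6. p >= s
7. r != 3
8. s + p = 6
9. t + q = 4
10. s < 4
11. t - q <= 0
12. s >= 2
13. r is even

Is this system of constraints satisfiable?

The assignment p = 3, q = 3, r = 6, s = 3, t = 1 works:
  constraint 3 holds since s + r = 9.
  constraint 4 holds since s + p = 6.
  constraint 8 holds since s + p = 6.
The rest check out directly.

Satisfiable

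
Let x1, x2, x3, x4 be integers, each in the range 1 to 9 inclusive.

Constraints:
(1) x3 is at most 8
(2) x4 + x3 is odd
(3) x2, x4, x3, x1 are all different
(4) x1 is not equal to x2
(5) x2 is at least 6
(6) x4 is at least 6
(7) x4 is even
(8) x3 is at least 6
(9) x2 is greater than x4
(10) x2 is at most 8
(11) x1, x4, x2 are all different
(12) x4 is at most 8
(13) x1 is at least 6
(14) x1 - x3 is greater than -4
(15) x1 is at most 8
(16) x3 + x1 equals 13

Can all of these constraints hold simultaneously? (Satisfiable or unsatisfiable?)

Unsatisfiable

Constraints 1, 5, 6, 8, 10, 12, 13, and 15 confine each of x2, x4, x3, x1 to the 3 values {6, …, 8}.
Constraint 3 requires all 4 of them to be distinct, but only 3 values are available — impossible by the pigeonhole principle.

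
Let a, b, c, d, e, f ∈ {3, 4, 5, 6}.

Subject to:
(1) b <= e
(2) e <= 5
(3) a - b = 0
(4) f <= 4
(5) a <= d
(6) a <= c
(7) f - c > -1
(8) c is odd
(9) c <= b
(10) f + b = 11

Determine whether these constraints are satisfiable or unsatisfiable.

From constraint 4: f ≤ 4. From constraints 1 and 2: b ≤ e ≤ 5. Hence f + b ≤ 9. But constraint 10 requires f + b = 11, and 11 > 9. Contradiction.

Unsatisfiable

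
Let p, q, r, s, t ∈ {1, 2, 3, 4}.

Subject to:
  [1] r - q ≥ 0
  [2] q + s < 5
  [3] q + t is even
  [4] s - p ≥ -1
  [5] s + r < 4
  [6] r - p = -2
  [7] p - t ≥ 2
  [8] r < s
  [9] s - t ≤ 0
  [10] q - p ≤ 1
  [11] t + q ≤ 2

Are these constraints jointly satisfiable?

Unsatisfiable

Constraints 4, 7, and 9 give t − s ≥ 0, s − p ≥ -1, p − t ≥ 2.
Adding all 3 inequalities: the left sides telescope to 0, and the right sides sum to 0 + (-1) + 2 = 1. So 0 ≥ 1, which is false.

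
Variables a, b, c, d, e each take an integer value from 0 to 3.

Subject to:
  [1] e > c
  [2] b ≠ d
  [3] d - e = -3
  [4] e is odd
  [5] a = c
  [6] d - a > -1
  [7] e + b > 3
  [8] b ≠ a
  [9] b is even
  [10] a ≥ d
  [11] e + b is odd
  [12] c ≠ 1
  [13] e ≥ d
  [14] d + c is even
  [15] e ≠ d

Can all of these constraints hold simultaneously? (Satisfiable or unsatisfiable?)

Satisfiable

Setting (a, b, c, d, e) = (0, 2, 0, 0, 3) satisfies everything: constraint 3: d - e = -3; constraint 6: d - a = 0, and the others follow.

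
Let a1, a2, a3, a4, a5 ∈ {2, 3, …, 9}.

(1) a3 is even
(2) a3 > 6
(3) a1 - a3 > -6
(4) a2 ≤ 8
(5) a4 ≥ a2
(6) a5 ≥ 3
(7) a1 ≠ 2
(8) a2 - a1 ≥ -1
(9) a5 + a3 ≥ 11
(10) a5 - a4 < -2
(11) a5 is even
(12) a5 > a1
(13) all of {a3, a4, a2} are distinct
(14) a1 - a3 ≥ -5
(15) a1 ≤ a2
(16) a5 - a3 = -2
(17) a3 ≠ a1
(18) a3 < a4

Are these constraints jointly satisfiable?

Take a1 = 4, a2 = 4, a3 = 8, a4 = 9, a5 = 6. Then constraint 3: a1 - a3 = -4; constraint 8: a2 - a1 = 0; constraint 9: a5 + a3 = 14, and every other listed constraint is also met.

Satisfiable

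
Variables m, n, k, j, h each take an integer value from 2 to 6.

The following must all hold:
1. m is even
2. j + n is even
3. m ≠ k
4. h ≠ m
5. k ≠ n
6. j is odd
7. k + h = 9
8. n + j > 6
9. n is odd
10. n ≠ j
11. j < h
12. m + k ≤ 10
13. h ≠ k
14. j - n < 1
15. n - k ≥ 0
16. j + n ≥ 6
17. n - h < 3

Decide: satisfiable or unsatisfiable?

Take m = 6, n = 5, k = 4, j = 3, h = 5. Then constraint 7: k + h = 9; constraint 8: n + j = 8, and every other listed constraint is also met.

Satisfiable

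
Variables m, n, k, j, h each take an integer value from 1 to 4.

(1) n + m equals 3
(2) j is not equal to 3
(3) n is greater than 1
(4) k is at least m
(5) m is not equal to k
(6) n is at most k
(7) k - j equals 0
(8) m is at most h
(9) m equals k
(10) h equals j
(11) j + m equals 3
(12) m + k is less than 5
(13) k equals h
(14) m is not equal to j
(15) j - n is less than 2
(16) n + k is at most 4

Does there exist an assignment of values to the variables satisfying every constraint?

Unsatisfiable

From constraints 9, 10, and 13, m = k = h = j, so m = j. But constraint 14 says m ≠ j. Contradiction.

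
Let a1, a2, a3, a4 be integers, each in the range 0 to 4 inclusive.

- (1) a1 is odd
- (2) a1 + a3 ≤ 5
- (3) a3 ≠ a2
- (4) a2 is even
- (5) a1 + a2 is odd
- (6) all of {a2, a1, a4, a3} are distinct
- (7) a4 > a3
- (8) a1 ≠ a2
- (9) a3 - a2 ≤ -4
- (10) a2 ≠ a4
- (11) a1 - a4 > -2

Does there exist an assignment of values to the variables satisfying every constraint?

Setting (a1, a2, a3, a4) = (3, 4, 0, 2) satisfies everything: constraint 2: a1 + a3 = 3; constraint 9: a3 - a2 = -4; constraint 11: a1 - a4 = 1, and the others follow.

Satisfiable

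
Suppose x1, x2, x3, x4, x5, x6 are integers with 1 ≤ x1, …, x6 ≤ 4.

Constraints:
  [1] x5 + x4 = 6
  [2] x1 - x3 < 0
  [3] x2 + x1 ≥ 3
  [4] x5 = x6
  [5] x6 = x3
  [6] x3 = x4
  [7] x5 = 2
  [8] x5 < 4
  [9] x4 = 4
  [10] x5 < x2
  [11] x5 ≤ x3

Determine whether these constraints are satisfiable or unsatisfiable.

Constraint 7 fixes x5 = 2 and constraint 9 fixes x4 = 4. Constraints 4, 5, and 6 give x5 = x6 = x3 = x4, so x5 = x4. But 2 ≠ 4 — contradiction.

Unsatisfiable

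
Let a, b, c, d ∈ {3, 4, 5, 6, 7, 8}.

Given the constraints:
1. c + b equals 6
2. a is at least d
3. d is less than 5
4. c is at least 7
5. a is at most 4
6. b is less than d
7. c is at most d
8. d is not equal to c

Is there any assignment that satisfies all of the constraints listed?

Unsatisfiable

From constraints 4 and 7: d ≥ c and c ≥ 7, so d ≥ 7. From constraints 2 and 5: d ≤ a and a ≤ 4, so d ≤ 4. But 4 < 7, so no value of d works.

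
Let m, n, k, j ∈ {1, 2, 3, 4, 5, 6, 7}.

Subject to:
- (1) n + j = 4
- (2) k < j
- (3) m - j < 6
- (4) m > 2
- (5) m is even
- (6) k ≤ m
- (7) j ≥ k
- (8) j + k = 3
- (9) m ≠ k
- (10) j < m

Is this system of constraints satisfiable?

One satisfying assignment is m = 6, n = 2, k = 1, j = 2.
For the less obvious constraints — constraint 1: n + j = 4; constraint 3: m - j = 4; constraint 8: j + k = 3 — and the others hold by inspection.

Satisfiable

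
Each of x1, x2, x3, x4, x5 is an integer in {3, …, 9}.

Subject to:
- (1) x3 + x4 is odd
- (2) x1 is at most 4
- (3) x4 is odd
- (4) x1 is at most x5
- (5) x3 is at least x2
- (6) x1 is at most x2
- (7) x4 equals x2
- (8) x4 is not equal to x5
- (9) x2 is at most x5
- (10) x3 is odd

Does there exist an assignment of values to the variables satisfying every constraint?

Constraint 10 makes x3 odd and constraint 3 makes x4 odd, so x3 + x4 must be even. Constraint 1 says x3 + x4 is odd — contradiction.

Unsatisfiable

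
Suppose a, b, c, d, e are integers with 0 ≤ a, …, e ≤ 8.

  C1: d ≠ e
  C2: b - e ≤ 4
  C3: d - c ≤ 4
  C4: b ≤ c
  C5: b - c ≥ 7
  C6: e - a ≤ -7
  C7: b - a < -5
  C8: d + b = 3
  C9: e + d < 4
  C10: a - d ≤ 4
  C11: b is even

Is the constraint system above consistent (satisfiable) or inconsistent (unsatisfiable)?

Constraints 2, 3, 5, 6, and 10 give d − a ≥ -4, a − e ≥ 7, e − b ≥ -4, b − c ≥ 7, c − d ≥ -4.
Adding all 5 inequalities: the left sides telescope to 0, and the right sides sum to (-4) + 7 + (-4) + 7 + (-4) = 2. So 0 ≥ 2, which is false.

Unsatisfiable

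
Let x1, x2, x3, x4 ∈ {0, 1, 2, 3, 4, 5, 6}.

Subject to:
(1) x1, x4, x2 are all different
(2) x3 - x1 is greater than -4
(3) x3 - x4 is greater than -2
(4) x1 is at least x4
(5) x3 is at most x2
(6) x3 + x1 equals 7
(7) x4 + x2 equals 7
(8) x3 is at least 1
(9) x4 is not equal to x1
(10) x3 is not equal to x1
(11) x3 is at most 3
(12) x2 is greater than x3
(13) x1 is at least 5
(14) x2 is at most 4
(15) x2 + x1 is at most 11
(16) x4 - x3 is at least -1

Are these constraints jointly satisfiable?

Satisfiable

Try x1 = 5, x2 = 4, x3 = 2, x4 = 3.
Check constraint 2: x3 - x1 = -3; constraint 3: x3 - x4 = -1; constraint 6: x3 + x1 = 7. The remaining constraints are straightforward to verify.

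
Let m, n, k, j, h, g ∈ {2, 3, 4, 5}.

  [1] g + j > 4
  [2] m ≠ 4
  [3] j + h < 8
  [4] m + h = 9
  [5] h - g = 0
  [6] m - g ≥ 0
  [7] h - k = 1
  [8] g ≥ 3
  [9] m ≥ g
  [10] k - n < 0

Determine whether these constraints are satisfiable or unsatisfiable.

Take m = 5, n = 4, k = 3, j = 2, h = 4, g = 4. Then constraint 1: g + j = 6; constraint 3: j + h = 6, and every other listed constraint is also met.

Satisfiable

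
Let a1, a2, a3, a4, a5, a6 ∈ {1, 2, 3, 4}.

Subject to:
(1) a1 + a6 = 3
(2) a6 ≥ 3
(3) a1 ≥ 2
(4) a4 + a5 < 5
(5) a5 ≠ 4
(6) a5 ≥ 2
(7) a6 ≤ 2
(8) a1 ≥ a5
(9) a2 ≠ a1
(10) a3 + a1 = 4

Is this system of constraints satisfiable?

Unsatisfiable

From constraints 6 and 8: a1 ≥ a5 ≥ 2. From constraint 2: a6 ≥ 3. Hence a1 + a6 ≥ 5. But constraint 1 requires a1 + a6 = 3, and 3 < 5. Contradiction.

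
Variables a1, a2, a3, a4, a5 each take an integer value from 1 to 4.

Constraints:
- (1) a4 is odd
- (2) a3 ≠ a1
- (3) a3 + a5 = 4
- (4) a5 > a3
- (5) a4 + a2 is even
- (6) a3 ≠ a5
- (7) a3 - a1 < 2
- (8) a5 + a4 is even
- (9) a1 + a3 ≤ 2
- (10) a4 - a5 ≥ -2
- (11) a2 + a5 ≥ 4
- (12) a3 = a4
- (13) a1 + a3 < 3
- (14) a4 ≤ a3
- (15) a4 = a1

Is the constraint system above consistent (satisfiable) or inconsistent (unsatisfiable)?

Unsatisfiable

From constraints 12 and 15, a3 = a4 = a1, so a3 = a1. But constraint 2 says a3 ≠ a1. Contradiction.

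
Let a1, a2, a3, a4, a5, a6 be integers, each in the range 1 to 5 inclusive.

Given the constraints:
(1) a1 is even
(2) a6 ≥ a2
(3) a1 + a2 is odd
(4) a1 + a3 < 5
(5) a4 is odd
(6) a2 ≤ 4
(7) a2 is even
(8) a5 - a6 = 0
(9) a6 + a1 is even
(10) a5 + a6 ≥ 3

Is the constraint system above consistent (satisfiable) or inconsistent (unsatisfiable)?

Unsatisfiable

Constraint 1 makes a1 even and constraint 7 makes a2 even, so a1 + a2 must be even. Constraint 3 says a1 + a2 is odd — contradiction.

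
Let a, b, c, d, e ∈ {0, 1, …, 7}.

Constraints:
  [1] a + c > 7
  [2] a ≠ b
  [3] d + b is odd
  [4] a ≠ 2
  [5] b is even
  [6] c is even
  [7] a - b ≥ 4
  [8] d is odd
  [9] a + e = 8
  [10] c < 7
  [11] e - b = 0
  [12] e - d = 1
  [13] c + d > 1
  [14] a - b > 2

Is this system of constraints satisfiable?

Try a = 6, b = 2, c = 2, d = 1, e = 2.
Check constraint 1: a + c = 8; constraint 7: a - b = 4; constraint 9: a + e = 8. The remaining constraints are straightforward to verify.

Satisfiable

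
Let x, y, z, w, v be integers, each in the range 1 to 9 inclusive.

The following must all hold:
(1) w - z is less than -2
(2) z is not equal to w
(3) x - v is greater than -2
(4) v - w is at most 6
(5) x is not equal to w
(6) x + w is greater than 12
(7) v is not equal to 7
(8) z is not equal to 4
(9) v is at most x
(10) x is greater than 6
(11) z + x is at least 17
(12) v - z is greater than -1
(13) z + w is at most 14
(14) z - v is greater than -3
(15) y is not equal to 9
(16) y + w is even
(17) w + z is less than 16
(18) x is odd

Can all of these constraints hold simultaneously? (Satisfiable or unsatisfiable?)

Take x = 9, y = 5, z = 9, w = 5, v = 9. Then constraint 1: w - z = -4; constraint 3: x - v = 0, and every other listed constraint is also met.

Satisfiable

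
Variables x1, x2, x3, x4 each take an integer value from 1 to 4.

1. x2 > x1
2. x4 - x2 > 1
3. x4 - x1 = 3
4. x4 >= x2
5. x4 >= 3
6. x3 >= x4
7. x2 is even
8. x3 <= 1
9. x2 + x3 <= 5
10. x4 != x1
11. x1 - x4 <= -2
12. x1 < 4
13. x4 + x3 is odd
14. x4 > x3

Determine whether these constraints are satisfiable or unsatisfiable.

From constraint 5: x4 ≥ 3. From constraints 6 and 8: x4 ≤ x3 and x3 ≤ 1, so x4 ≤ 1. But 1 < 3, so no value of x4 works.

Unsatisfiable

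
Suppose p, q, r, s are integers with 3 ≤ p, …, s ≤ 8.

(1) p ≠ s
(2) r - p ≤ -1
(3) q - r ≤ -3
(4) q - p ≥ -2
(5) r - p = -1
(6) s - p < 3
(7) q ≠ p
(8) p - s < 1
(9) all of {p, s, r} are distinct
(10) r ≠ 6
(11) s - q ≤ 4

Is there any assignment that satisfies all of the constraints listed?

Constraints 2, 3, and 4 give q − p ≥ -2, p − r ≥ 1, r − q ≥ 3.
Adding all 3 inequalities: the left sides telescope to 0, and the right sides sum to (-2) + 1 + 3 = 2. So 0 ≥ 2, which is false.

Unsatisfiable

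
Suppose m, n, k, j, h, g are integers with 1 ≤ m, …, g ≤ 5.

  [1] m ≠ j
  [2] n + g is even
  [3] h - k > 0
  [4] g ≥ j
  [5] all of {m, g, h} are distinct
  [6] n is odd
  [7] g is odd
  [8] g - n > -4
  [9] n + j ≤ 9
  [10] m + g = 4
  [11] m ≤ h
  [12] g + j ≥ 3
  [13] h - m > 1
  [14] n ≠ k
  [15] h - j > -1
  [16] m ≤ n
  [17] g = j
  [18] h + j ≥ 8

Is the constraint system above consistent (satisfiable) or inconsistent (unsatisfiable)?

Satisfiable

The assignment m = 1, n = 5, k = 4, j = 3, h = 5, g = 3 works:
  constraint 3 holds since h - k = 1.
  constraint 8 holds since g - n = -2.
The rest check out directly.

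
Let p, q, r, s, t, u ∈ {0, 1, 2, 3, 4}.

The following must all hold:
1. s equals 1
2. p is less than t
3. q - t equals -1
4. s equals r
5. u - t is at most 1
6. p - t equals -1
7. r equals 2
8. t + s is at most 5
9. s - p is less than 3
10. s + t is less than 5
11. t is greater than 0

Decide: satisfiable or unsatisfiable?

Unsatisfiable

Constraint 1 fixes s = 1 and constraint 7 fixes r = 2, but constraint 4 requires s = r. Since 1 ≠ 2, contradiction.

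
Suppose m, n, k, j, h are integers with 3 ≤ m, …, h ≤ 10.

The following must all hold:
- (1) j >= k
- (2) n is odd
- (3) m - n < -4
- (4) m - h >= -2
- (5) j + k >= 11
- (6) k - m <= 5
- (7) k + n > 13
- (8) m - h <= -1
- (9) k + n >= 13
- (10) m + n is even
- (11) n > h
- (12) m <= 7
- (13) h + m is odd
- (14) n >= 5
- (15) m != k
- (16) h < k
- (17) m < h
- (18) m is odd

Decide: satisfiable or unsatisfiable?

Try m = 3, n = 9, k = 6, j = 6, h = 4.
Check constraint 3: m - n = -6; constraint 4: m - h = -1; constraint 5: j + k = 12. The remaining constraints are straightforward to verify.

Satisfiable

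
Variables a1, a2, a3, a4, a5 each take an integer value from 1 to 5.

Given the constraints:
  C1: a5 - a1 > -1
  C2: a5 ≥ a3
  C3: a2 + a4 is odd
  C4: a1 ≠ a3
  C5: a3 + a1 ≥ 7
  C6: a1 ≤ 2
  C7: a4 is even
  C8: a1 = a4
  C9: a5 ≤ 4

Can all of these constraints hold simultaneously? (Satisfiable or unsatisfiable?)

From constraints 2 and 9: a3 ≤ a5 ≤ 4. From constraint 6: a1 ≤ 2. Hence a3 + a1 ≤ 6. But constraint 5 requires a3 + a1 ≥ 7, and 7 > 6. Contradiction.

Unsatisfiable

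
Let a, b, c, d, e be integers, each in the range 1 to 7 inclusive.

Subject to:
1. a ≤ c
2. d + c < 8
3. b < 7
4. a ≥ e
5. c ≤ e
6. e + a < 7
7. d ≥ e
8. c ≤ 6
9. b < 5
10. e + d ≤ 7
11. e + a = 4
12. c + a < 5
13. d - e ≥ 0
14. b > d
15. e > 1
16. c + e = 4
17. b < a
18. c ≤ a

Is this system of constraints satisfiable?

Unsatisfiable

Constraints 1, 5, 13, 14, and 17 give d < b, b < a, a ≤ c, c ≤ e, e ≤ d. Chaining: d < b < a ≤ c ≤ e ≤ d, which forces d < d — impossible.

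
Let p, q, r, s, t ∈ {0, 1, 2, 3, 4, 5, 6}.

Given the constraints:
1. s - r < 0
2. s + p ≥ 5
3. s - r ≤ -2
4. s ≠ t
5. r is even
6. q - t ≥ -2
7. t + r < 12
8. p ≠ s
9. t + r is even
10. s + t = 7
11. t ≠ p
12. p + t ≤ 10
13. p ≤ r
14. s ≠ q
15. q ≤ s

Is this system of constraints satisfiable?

Take p = 5, q = 2, r = 6, s = 3, t = 4. Then constraint 1: s - r = -3; constraint 2: s + p = 8; constraint 3: s - r = -3, and every other listed constraint is also met.

Satisfiable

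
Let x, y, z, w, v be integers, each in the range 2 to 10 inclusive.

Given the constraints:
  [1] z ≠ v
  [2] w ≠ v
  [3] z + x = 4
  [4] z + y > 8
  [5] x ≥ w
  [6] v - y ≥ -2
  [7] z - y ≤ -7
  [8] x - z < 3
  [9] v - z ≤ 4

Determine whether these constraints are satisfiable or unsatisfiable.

Unsatisfiable

Constraints 6, 7, and 9 give y − z ≥ 7, z − v ≥ -4, v − y ≥ -2.
Adding all 3 inequalities: the left sides telescope to 0, and the right sides sum to 7 + (-4) + (-2) = 1. So 0 ≥ 1, which is false.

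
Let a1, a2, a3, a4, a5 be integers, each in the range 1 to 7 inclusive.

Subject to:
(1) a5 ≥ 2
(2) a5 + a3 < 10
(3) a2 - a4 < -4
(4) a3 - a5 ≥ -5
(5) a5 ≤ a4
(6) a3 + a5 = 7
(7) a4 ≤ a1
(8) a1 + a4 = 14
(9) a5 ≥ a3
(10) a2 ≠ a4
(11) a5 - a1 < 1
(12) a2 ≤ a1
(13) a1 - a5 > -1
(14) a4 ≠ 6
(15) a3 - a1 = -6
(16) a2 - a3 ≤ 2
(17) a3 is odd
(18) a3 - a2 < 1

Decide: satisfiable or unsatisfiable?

Satisfiable

Try a1 = 7, a2 = 1, a3 = 1, a4 = 7, a5 = 6.
Check constraint 2: a5 + a3 = 7; constraint 3: a2 - a4 = -6; constraint 4: a3 - a5 = -5. The remaining constraints are straightforward to verify.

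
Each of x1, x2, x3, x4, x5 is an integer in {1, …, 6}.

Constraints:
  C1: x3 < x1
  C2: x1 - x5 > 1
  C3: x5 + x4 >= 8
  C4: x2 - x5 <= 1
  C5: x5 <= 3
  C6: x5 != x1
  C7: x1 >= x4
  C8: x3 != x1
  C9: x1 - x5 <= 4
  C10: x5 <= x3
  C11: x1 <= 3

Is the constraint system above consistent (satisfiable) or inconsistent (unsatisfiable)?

From constraint 5: x5 ≤ 3. From constraints 7 and 11: x4 ≤ x1 ≤ 3. Hence x5 + x4 ≤ 6. But constraint 3 requires x5 + x4 ≥ 8, and 8 > 6. Contradiction.

Unsatisfiable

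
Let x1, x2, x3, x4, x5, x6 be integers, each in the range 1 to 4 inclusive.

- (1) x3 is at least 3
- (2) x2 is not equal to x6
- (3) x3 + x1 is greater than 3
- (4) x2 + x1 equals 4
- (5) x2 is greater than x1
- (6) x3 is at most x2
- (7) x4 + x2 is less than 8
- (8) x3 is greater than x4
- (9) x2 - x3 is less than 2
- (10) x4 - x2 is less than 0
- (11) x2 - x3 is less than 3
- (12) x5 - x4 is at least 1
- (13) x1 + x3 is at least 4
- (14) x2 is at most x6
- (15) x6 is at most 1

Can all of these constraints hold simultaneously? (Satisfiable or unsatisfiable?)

From constraints 1 and 6: x2 ≥ x3 and x3 ≥ 3, so x2 ≥ 3. From constraints 14 and 15: x2 ≤ x6 and x6 ≤ 1, so x2 ≤ 1. But 1 < 3, so no value of x2 works.

Unsatisfiable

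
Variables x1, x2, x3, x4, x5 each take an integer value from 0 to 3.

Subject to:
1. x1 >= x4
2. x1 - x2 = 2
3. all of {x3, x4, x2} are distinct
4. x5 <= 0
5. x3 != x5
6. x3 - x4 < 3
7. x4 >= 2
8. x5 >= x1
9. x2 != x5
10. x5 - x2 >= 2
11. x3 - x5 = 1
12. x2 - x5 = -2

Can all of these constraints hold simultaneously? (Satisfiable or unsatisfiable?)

From constraints 1 and 7: x1 ≥ x4 and x4 ≥ 2, so x1 ≥ 2. From constraints 4 and 8: x1 ≤ x5 and x5 ≤ 0, so x1 ≤ 0. But 0 < 2, so no value of x1 works.

Unsatisfiable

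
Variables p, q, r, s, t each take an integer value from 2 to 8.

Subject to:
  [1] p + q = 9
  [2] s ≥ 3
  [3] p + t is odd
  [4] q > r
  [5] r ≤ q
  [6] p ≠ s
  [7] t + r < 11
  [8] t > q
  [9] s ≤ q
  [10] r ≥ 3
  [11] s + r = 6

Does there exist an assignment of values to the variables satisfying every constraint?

Satisfiable

Try p = 5, q = 4, r = 3, s = 3, t = 6.
Check constraint 1: p + q = 9; constraint 7: t + r = 9; constraint 11: s + r = 6. The remaining constraints are straightforward to verify.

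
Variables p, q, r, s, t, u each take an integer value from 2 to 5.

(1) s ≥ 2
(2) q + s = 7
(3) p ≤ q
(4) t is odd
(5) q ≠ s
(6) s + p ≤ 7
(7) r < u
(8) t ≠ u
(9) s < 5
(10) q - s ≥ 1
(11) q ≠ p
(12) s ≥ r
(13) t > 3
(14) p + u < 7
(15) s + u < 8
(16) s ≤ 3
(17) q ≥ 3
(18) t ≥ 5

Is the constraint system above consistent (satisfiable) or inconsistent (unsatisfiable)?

Satisfiable

The assignment p = 2, q = 4, r = 2, s = 3, t = 5, u = 4 works:
  constraint 2 holds since q + s = 7.
  constraint 6 holds since s + p = 5.
The rest check out directly.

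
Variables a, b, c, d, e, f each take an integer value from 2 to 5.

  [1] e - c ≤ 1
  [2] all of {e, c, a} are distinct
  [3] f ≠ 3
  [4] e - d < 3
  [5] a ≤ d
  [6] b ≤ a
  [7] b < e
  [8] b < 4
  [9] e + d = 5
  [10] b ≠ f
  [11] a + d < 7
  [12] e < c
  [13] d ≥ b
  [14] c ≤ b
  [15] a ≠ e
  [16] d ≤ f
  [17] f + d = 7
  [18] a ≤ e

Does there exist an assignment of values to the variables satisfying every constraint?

Unsatisfiable

Constraints 7, 12, and 14 give b < e, e < c, c ≤ b. Chaining: b < e < c ≤ b, which forces b < b — impossible.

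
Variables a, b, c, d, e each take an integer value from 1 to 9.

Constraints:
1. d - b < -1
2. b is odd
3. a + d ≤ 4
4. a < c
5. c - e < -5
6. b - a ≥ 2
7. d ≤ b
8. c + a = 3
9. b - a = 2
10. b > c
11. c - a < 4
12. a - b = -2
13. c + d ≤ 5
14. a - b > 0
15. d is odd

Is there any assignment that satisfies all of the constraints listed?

Unsatisfiable

Constraints 4, 10, and 14 give c < b, b < a, a < c. Chaining: c < b < a < c, which forces c < c — impossible.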